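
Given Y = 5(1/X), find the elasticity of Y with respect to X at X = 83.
Elasticity = -1

Elasticity = (dY/dX) · (X/Y)

dY/dX = -5/X²
At X = 83: dY/dX = -5/6889, Y = 5/83

Elasticity = (-5/6889) · (83 / (5/83)) = -1

Interpretation: for a small percentage change in X, the percentage change in Y is approximately -1.00 times as large.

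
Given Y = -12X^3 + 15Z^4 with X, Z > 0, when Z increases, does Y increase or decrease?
Y increases

Taking the partial derivative:
∂Y/∂Z = 60Z^3

∂Y/∂Z = 60Z^3 > 0 (assuming positive values)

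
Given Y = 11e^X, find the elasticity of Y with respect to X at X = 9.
Elasticity = 9

Elasticity = (dY/dX) · (X/Y)

dY/dX = 11·e^X
At X = 9: dY/dX = 11·e^9, Y = 11·e^9

Elasticity = (11·e^9) · (9 / (11·e^9)) = 9

Interpretation: for a small percentage change in X, the percentage change in Y is approximately 9.00 times as large.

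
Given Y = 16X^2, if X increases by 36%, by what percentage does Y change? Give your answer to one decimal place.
85.0%

For Y = 16X^2:
If X → X(1 + 0.36)
Then Y → Y · (1 + 0.36)^2
     = Y · 1.8496

Percentage change = ((1 + 0.36)^2 − 1) × 100% ≈ 85.0%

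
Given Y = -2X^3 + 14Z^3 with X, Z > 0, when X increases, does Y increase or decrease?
Y decreases

Taking the partial derivative:
∂Y/∂X = -6X^2

∂Y/∂X = -6X^2 < 0 (assuming positive values)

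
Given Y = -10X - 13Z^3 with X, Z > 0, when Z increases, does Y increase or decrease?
Y decreases

Taking the partial derivative:
∂Y/∂Z = -39Z^2

∂Y/∂Z = -39Z^2 < 0 (assuming positive values)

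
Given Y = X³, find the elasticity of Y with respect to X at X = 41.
Elasticity = 3

Elasticity = (dY/dX) · (X/Y)

dY/dX = 3·X²
At X = 41: dY/dX = 5043, Y = 68921

Elasticity = 5043 · (41 / 68921) = 3

Interpretation: for a small percentage change in X, the percentage change in Y is approximately 3.00 times as large.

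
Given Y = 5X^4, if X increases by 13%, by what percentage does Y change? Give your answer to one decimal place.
63.0%

For Y = 5X^4:
If X → X(1 + 0.13)
Then Y → Y · (1 + 0.13)^4
     ≈ Y · 1.6305

Percentage change = ((1 + 0.13)^4 − 1) × 100% ≈ 63.0%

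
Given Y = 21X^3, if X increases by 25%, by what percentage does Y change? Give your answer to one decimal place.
95.3%

For Y = 21X^3:
If X → X(1 + 0.25)
Then Y → Y · (1 + 0.25)^3
     ≈ Y · 1.9531

Percentage change = ((1 + 0.25)^3 − 1) × 100% ≈ 95.3%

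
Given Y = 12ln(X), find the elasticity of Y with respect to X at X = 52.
Elasticity = 1/ln(52) ≈ 0.2531

Elasticity = (dY/dX) · (X/Y)

dY/dX = 12/X
At X = 52: dY/dX = 3/13, Y = 12·ln(52)

Elasticity = (3/13) · (52 / (12·ln(52))) = 1/ln(52) ≈ 0.2531

Interpretation: for a small percentage change in X, the percentage change in Y is approximately 0.25 times as large.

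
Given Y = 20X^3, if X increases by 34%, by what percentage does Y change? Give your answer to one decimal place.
140.6%

For Y = 20X^3:
If X → X(1 + 0.34)
Then Y → Y · (1 + 0.34)^3
     ≈ Y · 2.4061

Percentage change = ((1 + 0.34)^3 − 1) × 100% ≈ 140.6%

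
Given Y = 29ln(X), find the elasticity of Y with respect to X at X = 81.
Elasticity = 1/ln(81) ≈ 0.2276

Elasticity = (dY/dX) · (X/Y)

dY/dX = 29/X
At X = 81: dY/dX = 29/81, Y = 29·ln(81)

Elasticity = (29/81) · (81 / (29·ln(81))) = 1/ln(81) ≈ 0.2276

Interpretation: for a small percentage change in X, the percentage change in Y is approximately 0.23 times as large.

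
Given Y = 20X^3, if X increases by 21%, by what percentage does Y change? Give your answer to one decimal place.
77.2%

For Y = 20X^3:
If X → X(1 + 0.21)
Then Y → Y · (1 + 0.21)^3
     ≈ Y · 1.7716

Percentage change = ((1 + 0.21)^3 − 1) × 100% ≈ 77.2%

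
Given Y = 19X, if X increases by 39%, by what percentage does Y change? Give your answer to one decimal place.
39.0%

For Y = 19X:
If X → X(1 + 0.39)
Then Y → Y · (1 + 0.39)^1
     = Y · 1.3900

Percentage change = ((1 + 0.39)^1 − 1) × 100% = 39.0%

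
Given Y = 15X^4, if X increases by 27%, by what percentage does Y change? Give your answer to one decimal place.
160.1%

For Y = 15X^4:
If X → X(1 + 0.27)
Then Y → Y · (1 + 0.27)^4
     ≈ Y · 2.6014

Percentage change = ((1 + 0.27)^4 − 1) × 100% ≈ 160.1%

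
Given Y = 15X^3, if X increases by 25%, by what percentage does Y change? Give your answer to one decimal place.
95.3%

For Y = 15X^3:
If X → X(1 + 0.25)
Then Y → Y · (1 + 0.25)^3
     ≈ Y · 1.9531

Percentage change = ((1 + 0.25)^3 − 1) × 100% ≈ 95.3%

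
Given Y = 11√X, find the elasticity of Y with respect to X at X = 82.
Elasticity = 1/2

Elasticity = (dY/dX) · (X/Y)

dY/dX = 11/(2·√X)
At X = 82: dY/dX = 11·√82/164, Y = 11·√82

Elasticity = (11·√82/164) · (82 / (11·√82)) = 1/2

Interpretation: for a small percentage change in X, the percentage change in Y is approximately 0.50 times as large.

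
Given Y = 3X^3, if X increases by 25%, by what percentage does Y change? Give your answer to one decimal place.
95.3%

For Y = 3X^3:
If X → X(1 + 0.25)
Then Y → Y · (1 + 0.25)^3
     ≈ Y · 1.9531

Percentage change = ((1 + 0.25)^3 − 1) × 100% ≈ 95.3%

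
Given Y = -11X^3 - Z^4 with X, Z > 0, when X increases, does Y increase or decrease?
Y decreases

Taking the partial derivative:
∂Y/∂X = -33X^2

∂Y/∂X = -33X^2 < 0 (assuming positive values)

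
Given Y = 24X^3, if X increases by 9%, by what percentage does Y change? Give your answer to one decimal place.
29.5%

For Y = 24X^3:
If X → X(1 + 0.09)
Then Y → Y · (1 + 0.09)^3
     ≈ Y · 1.2950

Percentage change = ((1 + 0.09)^3 − 1) × 100% ≈ 29.5%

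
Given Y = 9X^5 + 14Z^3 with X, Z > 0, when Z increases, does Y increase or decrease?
Y increases

Taking the partial derivative:
∂Y/∂Z = 42Z^2

∂Y/∂Z = 42Z^2 > 0 (assuming positive values)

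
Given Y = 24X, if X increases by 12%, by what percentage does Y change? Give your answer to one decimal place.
12.0%

For Y = 24X:
If X → X(1 + 0.12)
Then Y → Y · (1 + 0.12)^1
     = Y · 1.1200

Percentage change = ((1 + 0.12)^1 − 1) × 100% = 12.0%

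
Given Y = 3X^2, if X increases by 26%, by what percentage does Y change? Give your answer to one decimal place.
58.8%

For Y = 3X^2:
If X → X(1 + 0.26)
Then Y → Y · (1 + 0.26)^2
     = Y · 1.5876

Percentage change = ((1 + 0.26)^2 − 1) × 100% ≈ 58.8%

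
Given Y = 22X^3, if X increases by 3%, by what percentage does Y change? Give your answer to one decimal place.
9.3%

For Y = 22X^3:
If X → X(1 + 0.03)
Then Y → Y · (1 + 0.03)^3
     ≈ Y · 1.0927

Percentage change = ((1 + 0.03)^3 − 1) × 100% ≈ 9.3%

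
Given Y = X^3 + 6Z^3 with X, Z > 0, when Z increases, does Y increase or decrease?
Y increases

Taking the partial derivative:
∂Y/∂Z = 18Z^2

∂Y/∂Z = 18Z^2 > 0 (assuming positive values)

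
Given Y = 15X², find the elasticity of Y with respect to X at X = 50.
Elasticity = 2

Elasticity = (dY/dX) · (X/Y)

dY/dX = 30·X
At X = 50: dY/dX = 1500, Y = 37500

Elasticity = 1500 · (50 / 37500) = 2

Interpretation: for a small percentage change in X, the percentage change in Y is approximately 2.00 times as large.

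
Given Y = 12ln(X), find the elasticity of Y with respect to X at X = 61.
Elasticity = 1/ln(61) ≈ 0.2433

Elasticity = (dY/dX) · (X/Y)

dY/dX = 12/X
At X = 61: dY/dX = 12/61, Y = 12·ln(61)

Elasticity = (12/61) · (61 / (12·ln(61))) = 1/ln(61) ≈ 0.2433

Interpretation: for a small percentage change in X, the percentage change in Y is approximately 0.24 times as large.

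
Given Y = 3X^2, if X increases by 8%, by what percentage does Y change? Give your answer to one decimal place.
16.6%

For Y = 3X^2:
If X → X(1 + 0.08)
Then Y → Y · (1 + 0.08)^2
     = Y · 1.1664

Percentage change = ((1 + 0.08)^2 − 1) × 100% ≈ 16.6%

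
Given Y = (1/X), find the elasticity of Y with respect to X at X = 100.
Elasticity = -1

Elasticity = (dY/dX) · (X/Y)

dY/dX = -1/X²
At X = 100: dY/dX = -1/10000, Y = 1/100

Elasticity = (-1/10000) · (100 / (1/100)) = -1

Interpretation: for a small percentage change in X, the percentage change in Y is approximately -1.00 times as large.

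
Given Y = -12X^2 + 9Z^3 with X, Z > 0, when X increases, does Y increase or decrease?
Y decreases

Taking the partial derivative:
∂Y/∂X = -24X

∂Y/∂X = -24X < 0 (assuming positive values)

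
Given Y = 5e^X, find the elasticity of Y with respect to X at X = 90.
Elasticity = 90

Elasticity = (dY/dX) · (X/Y)

dY/dX = 5·e^X
At X = 90: dY/dX = 5·e^90, Y = 5·e^90

Elasticity = (5·e^90) · (90 / (5·e^90)) = 90

Interpretation: for a small percentage change in X, the percentage change in Y is approximately 90.00 times as large.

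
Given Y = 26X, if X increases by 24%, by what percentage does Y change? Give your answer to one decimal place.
24.0%

For Y = 26X:
If X → X(1 + 0.24)
Then Y → Y · (1 + 0.24)^1
     = Y · 1.2400

Percentage change = ((1 + 0.24)^1 − 1) × 100% = 24.0%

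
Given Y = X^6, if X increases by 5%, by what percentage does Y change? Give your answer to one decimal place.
34.0%

For Y = X^6:
If X → X(1 + 0.05)
Then Y → Y · (1 + 0.05)^6
     ≈ Y · 1.3401

Percentage change = ((1 + 0.05)^6 − 1) × 100% ≈ 34.0%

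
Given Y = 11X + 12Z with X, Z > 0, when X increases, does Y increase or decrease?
Y increases

Taking the partial derivative:
∂Y/∂X = 11

∂Y/∂X = 11 > 0 (assuming positive values)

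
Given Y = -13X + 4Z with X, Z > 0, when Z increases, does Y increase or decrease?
Y increases

Taking the partial derivative:
∂Y/∂Z = 4

∂Y/∂Z = 4 > 0 (assuming positive values)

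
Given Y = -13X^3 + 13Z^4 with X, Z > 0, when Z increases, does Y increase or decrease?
Y increases

Taking the partial derivative:
∂Y/∂Z = 52Z^3

∂Y/∂Z = 52Z^3 > 0 (assuming positive values)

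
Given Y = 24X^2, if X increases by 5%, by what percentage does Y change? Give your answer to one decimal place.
10.3%

For Y = 24X^2:
If X → X(1 + 0.05)
Then Y → Y · (1 + 0.05)^2
     = Y · 1.1025

Percentage change = ((1 + 0.05)^2 − 1) × 100% ≈ 10.3%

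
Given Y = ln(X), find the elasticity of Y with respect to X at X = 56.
Elasticity = 1/ln(56) ≈ 0.2484

Elasticity = (dY/dX) · (X/Y)

dY/dX = 1/X
At X = 56: dY/dX = 1/56, Y = ln(56)

Elasticity = (1/56) · (56 / (ln(56))) = 1/ln(56) ≈ 0.2484

Interpretation: for a small percentage change in X, the percentage change in Y is approximately 0.25 times as large.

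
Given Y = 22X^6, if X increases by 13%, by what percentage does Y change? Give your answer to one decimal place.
108.2%

For Y = 22X^6:
If X → X(1 + 0.13)
Then Y → Y · (1 + 0.13)^6
     ≈ Y · 2.0820

Percentage change = ((1 + 0.13)^6 − 1) × 100% ≈ 108.2%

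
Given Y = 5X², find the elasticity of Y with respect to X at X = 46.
Elasticity = 2

Elasticity = (dY/dX) · (X/Y)

dY/dX = 10·X
At X = 46: dY/dX = 460, Y = 10580

Elasticity = 460 · (46 / 10580) = 2

Interpretation: for a small percentage change in X, the percentage change in Y is approximately 2.00 times as large.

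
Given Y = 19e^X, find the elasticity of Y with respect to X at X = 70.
Elasticity = 70

Elasticity = (dY/dX) · (X/Y)

dY/dX = 19·e^X
At X = 70: dY/dX = 19·e^70, Y = 19·e^70

Elasticity = (19·e^70) · (70 / (19·e^70)) = 70

Interpretation: for a small percentage change in X, the percentage change in Y is approximately 70.00 times as large.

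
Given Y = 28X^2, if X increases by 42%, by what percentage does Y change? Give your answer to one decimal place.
101.6%

For Y = 28X^2:
If X → X(1 + 0.42)
Then Y → Y · (1 + 0.42)^2
     = Y · 2.0164

Percentage change = ((1 + 0.42)^2 − 1) × 100% ≈ 101.6%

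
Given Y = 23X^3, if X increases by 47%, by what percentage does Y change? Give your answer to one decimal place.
217.7%

For Y = 23X^3:
If X → X(1 + 0.47)
Then Y → Y · (1 + 0.47)^3
     ≈ Y · 3.1765

Percentage change = ((1 + 0.47)^3 − 1) × 100% ≈ 217.7%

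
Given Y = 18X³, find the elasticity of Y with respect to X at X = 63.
Elasticity = 3

Elasticity = (dY/dX) · (X/Y)

dY/dX = 54·X²
At X = 63: dY/dX = 214326, Y = 4500846

Elasticity = 214326 · (63 / 4500846) = 3

Interpretation: for a small percentage change in X, the percentage change in Y is approximately 3.00 times as large.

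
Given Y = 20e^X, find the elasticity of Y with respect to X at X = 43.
Elasticity = 43

Elasticity = (dY/dX) · (X/Y)

dY/dX = 20·e^X
At X = 43: dY/dX = 20·e^43, Y = 20·e^43

Elasticity = (20·e^43) · (43 / (20·e^43)) = 43

Interpretation: for a small percentage change in X, the percentage change in Y is approximately 43.00 times as large.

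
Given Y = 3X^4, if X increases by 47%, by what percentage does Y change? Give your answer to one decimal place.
366.9%

For Y = 3X^4:
If X → X(1 + 0.47)
Then Y → Y · (1 + 0.47)^4
     ≈ Y · 4.6695

Percentage change = ((1 + 0.47)^4 − 1) × 100% ≈ 366.9%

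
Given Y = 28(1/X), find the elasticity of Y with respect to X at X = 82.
Elasticity = -1

Elasticity = (dY/dX) · (X/Y)

dY/dX = -28/X²
At X = 82: dY/dX = -7/1681, Y = 14/41

Elasticity = (-7/1681) · (82 / (14/41)) = -1

Interpretation: for a small percentage change in X, the percentage change in Y is approximately -1.00 times as large.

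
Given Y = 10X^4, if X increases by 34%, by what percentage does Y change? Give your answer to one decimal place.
222.4%

For Y = 10X^4:
If X → X(1 + 0.34)
Then Y → Y · (1 + 0.34)^4
     ≈ Y · 3.2242

Percentage change = ((1 + 0.34)^4 − 1) × 100% ≈ 222.4%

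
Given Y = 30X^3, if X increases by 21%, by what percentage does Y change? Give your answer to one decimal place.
77.2%

For Y = 30X^3:
If X → X(1 + 0.21)
Then Y → Y · (1 + 0.21)^3
     ≈ Y · 1.7716

Percentage change = ((1 + 0.21)^3 − 1) × 100% ≈ 77.2%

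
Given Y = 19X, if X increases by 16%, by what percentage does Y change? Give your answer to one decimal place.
16.0%

For Y = 19X:
If X → X(1 + 0.16)
Then Y → Y · (1 + 0.16)^1
     = Y · 1.1600

Percentage change = ((1 + 0.16)^1 − 1) × 100% = 16.0%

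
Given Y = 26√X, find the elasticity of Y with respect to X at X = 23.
Elasticity = 1/2

Elasticity = (dY/dX) · (X/Y)

dY/dX = 13/√X
At X = 23: dY/dX = 13·√23/23, Y = 26·√23

Elasticity = (13·√23/23) · (23 / (26·√23)) = 1/2

Interpretation: for a small percentage change in X, the percentage change in Y is approximately 0.50 times as large.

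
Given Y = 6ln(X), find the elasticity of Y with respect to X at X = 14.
Elasticity = 1/ln(14) ≈ 0.3789

Elasticity = (dY/dX) · (X/Y)

dY/dX = 6/X
At X = 14: dY/dX = 3/7, Y = 6·ln(14)

Elasticity = (3/7) · (14 / (6·ln(14))) = 1/ln(14) ≈ 0.3789

Interpretation: for a small percentage change in X, the percentage change in Y is approximately 0.38 times as large.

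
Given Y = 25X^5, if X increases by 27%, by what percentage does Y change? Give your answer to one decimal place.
230.4%

For Y = 25X^5:
If X → X(1 + 0.27)
Then Y → Y · (1 + 0.27)^5
     ≈ Y · 3.3038

Percentage change = ((1 + 0.27)^5 − 1) × 100% ≈ 230.4%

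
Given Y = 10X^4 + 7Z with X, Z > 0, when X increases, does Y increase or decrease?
Y increases

Taking the partial derivative:
∂Y/∂X = 40X^3

∂Y/∂X = 40X^3 > 0 (assuming positive values)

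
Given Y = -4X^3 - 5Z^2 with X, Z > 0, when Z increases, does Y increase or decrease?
Y decreases

Taking the partial derivative:
∂Y/∂Z = -10Z

∂Y/∂Z = -10Z < 0 (assuming positive values)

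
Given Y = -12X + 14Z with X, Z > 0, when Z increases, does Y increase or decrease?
Y increases

Taking the partial derivative:
∂Y/∂Z = 14

∂Y/∂Z = 14 > 0 (assuming positive values)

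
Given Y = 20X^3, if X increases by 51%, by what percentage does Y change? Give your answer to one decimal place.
244.3%

For Y = 20X^3:
If X → X(1 + 0.51)
Then Y → Y · (1 + 0.51)^3
     ≈ Y · 3.4430

Percentage change = ((1 + 0.51)^3 − 1) × 100% ≈ 244.3%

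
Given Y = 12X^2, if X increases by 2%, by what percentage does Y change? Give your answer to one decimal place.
4.0%

For Y = 12X^2:
If X → X(1 + 0.02)
Then Y → Y · (1 + 0.02)^2
     = Y · 1.0404

Percentage change = ((1 + 0.02)^2 − 1) × 100% ≈ 4.0%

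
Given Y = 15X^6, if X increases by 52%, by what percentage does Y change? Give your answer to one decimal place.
1133.3%

For Y = 15X^6:
If X → X(1 + 0.52)
Then Y → Y · (1 + 0.52)^6
     ≈ Y · 12.3328

Percentage change = ((1 + 0.52)^6 − 1) × 100% ≈ 1133.3%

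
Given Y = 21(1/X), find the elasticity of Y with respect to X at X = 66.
Elasticity = -1

Elasticity = (dY/dX) · (X/Y)

dY/dX = -21/X²
At X = 66: dY/dX = -7/1452, Y = 7/22

Elasticity = (-7/1452) · (66 / (7/22)) = -1

Interpretation: for a small percentage change in X, the percentage change in Y is approximately -1.00 times as large.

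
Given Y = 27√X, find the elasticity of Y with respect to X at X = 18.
Elasticity = 1/2

Elasticity = (dY/dX) · (X/Y)

dY/dX = 27/(2·√X)
At X = 18: dY/dX = 9·√2/4, Y = 81·√2

Elasticity = (9·√2/4) · (18 / (81·√2)) = 1/2

Interpretation: for a small percentage change in X, the percentage change in Y is approximately 0.50 times as large.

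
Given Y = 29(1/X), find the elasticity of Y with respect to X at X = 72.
Elasticity = -1

Elasticity = (dY/dX) · (X/Y)

dY/dX = -29/X²
At X = 72: dY/dX = -29/5184, Y = 29/72

Elasticity = (-29/5184) · (72 / (29/72)) = -1

Interpretation: for a small percentage change in X, the percentage change in Y is approximately -1.00 times as large.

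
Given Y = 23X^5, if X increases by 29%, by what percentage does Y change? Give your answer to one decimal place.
257.2%

For Y = 23X^5:
If X → X(1 + 0.29)
Then Y → Y · (1 + 0.29)^5
     ≈ Y · 3.5723

Percentage change = ((1 + 0.29)^5 − 1) × 100% ≈ 257.2%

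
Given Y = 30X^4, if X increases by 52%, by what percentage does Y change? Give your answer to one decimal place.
433.8%

For Y = 30X^4:
If X → X(1 + 0.52)
Then Y → Y · (1 + 0.52)^4
     ≈ Y · 5.3379

Percentage change = ((1 + 0.52)^4 − 1) × 100% ≈ 433.8%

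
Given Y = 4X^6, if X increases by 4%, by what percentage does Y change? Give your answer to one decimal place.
26.5%

For Y = 4X^6:
If X → X(1 + 0.04)
Then Y → Y · (1 + 0.04)^6
     ≈ Y · 1.2653

Percentage change = ((1 + 0.04)^6 − 1) × 100% ≈ 26.5%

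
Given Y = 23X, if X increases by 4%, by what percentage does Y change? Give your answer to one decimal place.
4.0%

For Y = 23X:
If X → X(1 + 0.04)
Then Y → Y · (1 + 0.04)^1
     = Y · 1.0400

Percentage change = ((1 + 0.04)^1 − 1) × 100% = 4.0%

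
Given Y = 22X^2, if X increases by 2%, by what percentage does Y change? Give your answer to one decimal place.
4.0%

For Y = 22X^2:
If X → X(1 + 0.02)
Then Y → Y · (1 + 0.02)^2
     = Y · 1.0404

Percentage change = ((1 + 0.02)^2 − 1) × 100% ≈ 4.0%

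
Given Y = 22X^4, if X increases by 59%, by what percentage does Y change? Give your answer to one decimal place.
539.1%

For Y = 22X^4:
If X → X(1 + 0.59)
Then Y → Y · (1 + 0.59)^4
     ≈ Y · 6.3913

Percentage change = ((1 + 0.59)^4 − 1) × 100% ≈ 539.1%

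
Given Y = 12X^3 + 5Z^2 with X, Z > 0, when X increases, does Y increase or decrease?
Y increases

Taking the partial derivative:
∂Y/∂X = 36X^2

∂Y/∂X = 36X^2 > 0 (assuming positive values)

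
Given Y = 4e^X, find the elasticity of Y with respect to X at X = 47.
Elasticity = 47

Elasticity = (dY/dX) · (X/Y)

dY/dX = 4·e^X
At X = 47: dY/dX = 4·e^47, Y = 4·e^47

Elasticity = (4·e^47) · (47 / (4·e^47)) = 47

Interpretation: for a small percentage change in X, the percentage change in Y is approximately 47.00 times as large.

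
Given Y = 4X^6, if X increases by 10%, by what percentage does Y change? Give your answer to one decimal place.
77.2%

For Y = 4X^6:
If X → X(1 + 0.1)
Then Y → Y · (1 + 0.1)^6
     ≈ Y · 1.7716

Percentage change = ((1 + 0.1)^6 − 1) × 100% ≈ 77.2%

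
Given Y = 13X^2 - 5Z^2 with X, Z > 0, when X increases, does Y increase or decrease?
Y increases

Taking the partial derivative:
∂Y/∂X = 26X

∂Y/∂X = 26X > 0 (assuming positive values)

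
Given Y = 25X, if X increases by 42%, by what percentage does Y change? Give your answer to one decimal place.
42.0%

For Y = 25X:
If X → X(1 + 0.42)
Then Y → Y · (1 + 0.42)^1
     = Y · 1.4200

Percentage change = ((1 + 0.42)^1 − 1) × 100% = 42.0%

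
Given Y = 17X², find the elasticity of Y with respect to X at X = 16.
Elasticity = 2

Elasticity = (dY/dX) · (X/Y)

dY/dX = 34·X
At X = 16: dY/dX = 544, Y = 4352

Elasticity = 544 · (16 / 4352) = 2

Interpretation: for a small percentage change in X, the percentage change in Y is approximately 2.00 times as large.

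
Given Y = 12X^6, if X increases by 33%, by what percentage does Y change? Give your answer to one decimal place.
453.5%

For Y = 12X^6:
If X → X(1 + 0.33)
Then Y → Y · (1 + 0.33)^6
     ≈ Y · 5.5349

Percentage change = ((1 + 0.33)^6 − 1) × 100% ≈ 453.5%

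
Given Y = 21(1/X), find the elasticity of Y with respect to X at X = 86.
Elasticity = -1

Elasticity = (dY/dX) · (X/Y)

dY/dX = -21/X²
At X = 86: dY/dX = -21/7396, Y = 21/86

Elasticity = (-21/7396) · (86 / (21/86)) = -1

Interpretation: for a small percentage change in X, the percentage change in Y is approximately -1.00 times as large.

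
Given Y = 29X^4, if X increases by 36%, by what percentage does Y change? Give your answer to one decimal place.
242.1%

For Y = 29X^4:
If X → X(1 + 0.36)
Then Y → Y · (1 + 0.36)^4
     ≈ Y · 3.4210

Percentage change = ((1 + 0.36)^4 − 1) × 100% ≈ 242.1%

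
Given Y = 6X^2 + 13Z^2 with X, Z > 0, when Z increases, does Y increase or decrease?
Y increases

Taking the partial derivative:
∂Y/∂Z = 26Z

∂Y/∂Z = 26Z > 0 (assuming positive values)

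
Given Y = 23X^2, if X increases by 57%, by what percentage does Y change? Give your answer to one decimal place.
146.5%

For Y = 23X^2:
If X → X(1 + 0.57)
Then Y → Y · (1 + 0.57)^2
     = Y · 2.4649

Percentage change = ((1 + 0.57)^2 − 1) × 100% ≈ 146.5%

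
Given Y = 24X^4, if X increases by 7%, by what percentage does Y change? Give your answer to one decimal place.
31.1%

For Y = 24X^4:
If X → X(1 + 0.07)
Then Y → Y · (1 + 0.07)^4
     ≈ Y · 1.3108

Percentage change = ((1 + 0.07)^4 − 1) × 100% ≈ 31.1%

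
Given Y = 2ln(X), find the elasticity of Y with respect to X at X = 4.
Elasticity = 1/ln(4) ≈ 0.7213

Elasticity = (dY/dX) · (X/Y)

dY/dX = 2/X
At X = 4: dY/dX = 1/2, Y = 2·ln(4)

Elasticity = (1/2) · (4 / (2·ln(4))) = 1/ln(4) ≈ 0.7213

Interpretation: for a small percentage change in X, the percentage change in Y is approximately 0.72 times as large.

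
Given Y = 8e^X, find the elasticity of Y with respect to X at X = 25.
Elasticity = 25

Elasticity = (dY/dX) · (X/Y)

dY/dX = 8·e^X
At X = 25: dY/dX = 8·e^25, Y = 8·e^25

Elasticity = (8·e^25) · (25 / (8·e^25)) = 25

Interpretation: for a small percentage change in X, the percentage change in Y is approximately 25.00 times as large.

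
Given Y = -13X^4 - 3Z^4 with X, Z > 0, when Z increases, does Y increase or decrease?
Y decreases

Taking the partial derivative:
∂Y/∂Z = -12Z^3

∂Y/∂Z = -12Z^3 < 0 (assuming positive values)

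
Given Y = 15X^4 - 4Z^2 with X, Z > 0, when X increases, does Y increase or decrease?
Y increases

Taking the partial derivative:
∂Y/∂X = 60X^3

∂Y/∂X = 60X^3 > 0 (assuming positive values)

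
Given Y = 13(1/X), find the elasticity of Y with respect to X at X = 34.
Elasticity = -1

Elasticity = (dY/dX) · (X/Y)

dY/dX = -13/X²
At X = 34: dY/dX = -13/1156, Y = 13/34

Elasticity = (-13/1156) · (34 / (13/34)) = -1

Interpretation: for a small percentage change in X, the percentage change in Y is approximately -1.00 times as large.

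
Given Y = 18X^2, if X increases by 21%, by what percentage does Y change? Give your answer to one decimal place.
46.4%

For Y = 18X^2:
If X → X(1 + 0.21)
Then Y → Y · (1 + 0.21)^2
     = Y · 1.4641

Percentage change = ((1 + 0.21)^2 − 1) × 100% ≈ 46.4%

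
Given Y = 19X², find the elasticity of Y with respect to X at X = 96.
Elasticity = 2

Elasticity = (dY/dX) · (X/Y)

dY/dX = 38·X
At X = 96: dY/dX = 3648, Y = 175104

Elasticity = 3648 · (96 / 175104) = 2

Interpretation: for a small percentage change in X, the percentage change in Y is approximately 2.00 times as large.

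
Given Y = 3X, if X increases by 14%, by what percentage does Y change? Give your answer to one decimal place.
14.0%

For Y = 3X:
If X → X(1 + 0.14)
Then Y → Y · (1 + 0.14)^1
     = Y · 1.1400

Percentage change = ((1 + 0.14)^1 − 1) × 100% = 14.0%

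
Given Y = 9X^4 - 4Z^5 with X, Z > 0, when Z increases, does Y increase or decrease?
Y decreases

Taking the partial derivative:
∂Y/∂Z = -20Z^4

∂Y/∂Z = -20Z^4 < 0 (assuming positive values)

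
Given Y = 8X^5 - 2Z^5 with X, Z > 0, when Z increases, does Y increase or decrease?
Y decreases

Taking the partial derivative:
∂Y/∂Z = -10Z^4

∂Y/∂Z = -10Z^4 < 0 (assuming positive values)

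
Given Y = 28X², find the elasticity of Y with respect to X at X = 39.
Elasticity = 2

Elasticity = (dY/dX) · (X/Y)

dY/dX = 56·X
At X = 39: dY/dX = 2184, Y = 42588

Elasticity = 2184 · (39 / 42588) = 2

Interpretation: for a small percentage change in X, the percentage change in Y is approximately 2.00 times as large.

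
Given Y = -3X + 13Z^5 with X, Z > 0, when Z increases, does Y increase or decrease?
Y increases

Taking the partial derivative:
∂Y/∂Z = 65Z^4

∂Y/∂Z = 65Z^4 > 0 (assuming positive values)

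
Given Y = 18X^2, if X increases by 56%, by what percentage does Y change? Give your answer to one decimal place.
143.4%

For Y = 18X^2:
If X → X(1 + 0.56)
Then Y → Y · (1 + 0.56)^2
     = Y · 2.4336

Percentage change = ((1 + 0.56)^2 − 1) × 100% ≈ 143.4%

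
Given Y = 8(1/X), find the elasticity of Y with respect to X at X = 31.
Elasticity = -1

Elasticity = (dY/dX) · (X/Y)

dY/dX = -8/X²
At X = 31: dY/dX = -8/961, Y = 8/31

Elasticity = (-8/961) · (31 / (8/31)) = -1

Interpretation: for a small percentage change in X, the percentage change in Y is approximately -1.00 times as large.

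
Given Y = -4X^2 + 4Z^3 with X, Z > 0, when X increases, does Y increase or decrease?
Y decreases

Taking the partial derivative:
∂Y/∂X = -8X

∂Y/∂X = -8X < 0 (assuming positive values)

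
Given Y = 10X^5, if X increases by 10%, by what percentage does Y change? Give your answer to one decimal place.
61.1%

For Y = 10X^5:
If X → X(1 + 0.1)
Then Y → Y · (1 + 0.1)^5
     ≈ Y · 1.6105

Percentage change = ((1 + 0.1)^5 − 1) × 100% ≈ 61.1%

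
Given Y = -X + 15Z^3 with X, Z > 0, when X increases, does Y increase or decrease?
Y decreases

Taking the partial derivative:
∂Y/∂X = -1

∂Y/∂X = -1 < 0 (assuming positive values)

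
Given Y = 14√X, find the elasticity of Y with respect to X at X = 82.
Elasticity = 1/2

Elasticity = (dY/dX) · (X/Y)

dY/dX = 7/√X
At X = 82: dY/dX = 7·√82/82, Y = 14·√82

Elasticity = (7·√82/82) · (82 / (14·√82)) = 1/2

Interpretation: for a small percentage change in X, the percentage change in Y is approximately 0.50 times as large.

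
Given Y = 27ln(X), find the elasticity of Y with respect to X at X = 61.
Elasticity = 1/ln(61) ≈ 0.2433

Elasticity = (dY/dX) · (X/Y)

dY/dX = 27/X
At X = 61: dY/dX = 27/61, Y = 27·ln(61)

Elasticity = (27/61) · (61 / (27·ln(61))) = 1/ln(61) ≈ 0.2433

Interpretation: for a small percentage change in X, the percentage change in Y is approximately 0.24 times as large.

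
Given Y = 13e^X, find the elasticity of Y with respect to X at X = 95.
Elasticity = 95

Elasticity = (dY/dX) · (X/Y)

dY/dX = 13·e^X
At X = 95: dY/dX = 13·e^95, Y = 13·e^95

Elasticity = (13·e^95) · (95 / (13·e^95)) = 95

Interpretation: for a small percentage change in X, the percentage change in Y is approximately 95.00 times as large.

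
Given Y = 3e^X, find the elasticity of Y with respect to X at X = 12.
Elasticity = 12

Elasticity = (dY/dX) · (X/Y)

dY/dX = 3·e^X
At X = 12: dY/dX = 3·e^12, Y = 3·e^12

Elasticity = (3·e^12) · (12 / (3·e^12)) = 12

Interpretation: for a small percentage change in X, the percentage change in Y is approximately 12.00 times as large.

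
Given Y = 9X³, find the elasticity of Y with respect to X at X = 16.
Elasticity = 3

Elasticity = (dY/dX) · (X/Y)

dY/dX = 27·X²
At X = 16: dY/dX = 6912, Y = 36864

Elasticity = 6912 · (16 / 36864) = 3

Interpretation: for a small percentage change in X, the percentage change in Y is approximately 3.00 times as large.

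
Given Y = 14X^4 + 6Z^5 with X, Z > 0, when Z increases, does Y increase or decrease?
Y increases

Taking the partial derivative:
∂Y/∂Z = 30Z^4

∂Y/∂Z = 30Z^4 > 0 (assuming positive values)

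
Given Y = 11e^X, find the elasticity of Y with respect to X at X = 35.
Elasticity = 35

Elasticity = (dY/dX) · (X/Y)

dY/dX = 11·e^X
At X = 35: dY/dX = 11·e^35, Y = 11·e^35

Elasticity = (11·e^35) · (35 / (11·e^35)) = 35

Interpretation: for a small percentage change in X, the percentage change in Y is approximately 35.00 times as large.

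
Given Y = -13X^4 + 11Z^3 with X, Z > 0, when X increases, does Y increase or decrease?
Y decreases

Taking the partial derivative:
∂Y/∂X = -52X^3

∂Y/∂X = -52X^3 < 0 (assuming positive values)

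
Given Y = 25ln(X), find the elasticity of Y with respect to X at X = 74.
Elasticity = 1/ln(74) ≈ 0.2323

Elasticity = (dY/dX) · (X/Y)

dY/dX = 25/X
At X = 74: dY/dX = 25/74, Y = 25·ln(74)

Elasticity = (25/74) · (74 / (25·ln(74))) = 1/ln(74) ≈ 0.2323

Interpretation: for a small percentage change in X, the percentage change in Y is approximately 0.23 times as large.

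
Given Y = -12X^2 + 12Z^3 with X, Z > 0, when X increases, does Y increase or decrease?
Y decreases

Taking the partial derivative:
∂Y/∂X = -24X

∂Y/∂X = -24X < 0 (assuming positive values)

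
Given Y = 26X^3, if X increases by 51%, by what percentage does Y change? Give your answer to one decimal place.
244.3%

For Y = 26X^3:
If X → X(1 + 0.51)
Then Y → Y · (1 + 0.51)^3
     ≈ Y · 3.4430

Percentage change = ((1 + 0.51)^3 − 1) × 100% ≈ 244.3%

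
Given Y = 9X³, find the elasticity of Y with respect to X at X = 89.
Elasticity = 3

Elasticity = (dY/dX) · (X/Y)

dY/dX = 27·X²
At X = 89: dY/dX = 213867, Y = 6344721

Elasticity = 213867 · (89 / 6344721) = 3

Interpretation: for a small percentage change in X, the percentage change in Y is approximately 3.00 times as large.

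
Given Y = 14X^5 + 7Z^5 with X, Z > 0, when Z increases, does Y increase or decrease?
Y increases

Taking the partial derivative:
∂Y/∂Z = 35Z^4

∂Y/∂Z = 35Z^4 > 0 (assuming positive values)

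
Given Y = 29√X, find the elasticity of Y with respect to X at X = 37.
Elasticity = 1/2

Elasticity = (dY/dX) · (X/Y)

dY/dX = 29/(2·√X)
At X = 37: dY/dX = 29·√37/74, Y = 29·√37

Elasticity = (29·√37/74) · (37 / (29·√37)) = 1/2

Interpretation: for a small percentage change in X, the percentage change in Y is approximately 0.50 times as large.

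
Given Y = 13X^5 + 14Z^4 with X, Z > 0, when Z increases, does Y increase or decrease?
Y increases

Taking the partial derivative:
∂Y/∂Z = 56Z^3

∂Y/∂Z = 56Z^3 > 0 (assuming positive values)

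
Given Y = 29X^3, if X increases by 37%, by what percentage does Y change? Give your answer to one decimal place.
157.1%

For Y = 29X^3:
If X → X(1 + 0.37)
Then Y → Y · (1 + 0.37)^3
     ≈ Y · 2.5714

Percentage change = ((1 + 0.37)^3 − 1) × 100% ≈ 157.1%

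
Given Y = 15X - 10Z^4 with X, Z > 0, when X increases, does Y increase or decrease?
Y increases

Taking the partial derivative:
∂Y/∂X = 15

∂Y/∂X = 15 > 0 (assuming positive values)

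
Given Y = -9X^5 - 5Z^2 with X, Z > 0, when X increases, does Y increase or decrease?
Y decreases

Taking the partial derivative:
∂Y/∂X = -45X^4

∂Y/∂X = -45X^4 < 0 (assuming positive values)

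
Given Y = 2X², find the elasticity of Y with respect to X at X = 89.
Elasticity = 2

Elasticity = (dY/dX) · (X/Y)

dY/dX = 4·X
At X = 89: dY/dX = 356, Y = 15842

Elasticity = 356 · (89 / 15842) = 2

Interpretation: for a small percentage change in X, the percentage change in Y is approximately 2.00 times as large.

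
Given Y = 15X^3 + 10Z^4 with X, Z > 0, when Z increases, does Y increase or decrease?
Y increases

Taking the partial derivative:
∂Y/∂Z = 40Z^3

∂Y/∂Z = 40Z^3 > 0 (assuming positive values)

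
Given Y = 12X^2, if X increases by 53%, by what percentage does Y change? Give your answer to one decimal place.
134.1%

For Y = 12X^2:
If X → X(1 + 0.53)
Then Y → Y · (1 + 0.53)^2
     = Y · 2.3409

Percentage change = ((1 + 0.53)^2 − 1) × 100% ≈ 134.1%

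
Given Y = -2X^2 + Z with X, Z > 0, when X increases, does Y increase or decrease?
Y decreases

Taking the partial derivative:
∂Y/∂X = -4X

∂Y/∂X = -4X < 0 (assuming positive values)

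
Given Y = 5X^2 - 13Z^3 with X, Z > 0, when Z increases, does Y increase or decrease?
Y decreases

Taking the partial derivative:
∂Y/∂Z = -39Z^2

∂Y/∂Z = -39Z^2 < 0 (assuming positive values)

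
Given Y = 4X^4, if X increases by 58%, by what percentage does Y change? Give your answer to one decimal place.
523.2%

For Y = 4X^4:
If X → X(1 + 0.58)
Then Y → Y · (1 + 0.58)^4
     ≈ Y · 6.2320

Percentage change = ((1 + 0.58)^4 − 1) × 100% ≈ 523.2%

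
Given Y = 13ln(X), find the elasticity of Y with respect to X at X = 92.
Elasticity = 1/ln(92) ≈ 0.2212

Elasticity = (dY/dX) · (X/Y)

dY/dX = 13/X
At X = 92: dY/dX = 13/92, Y = 13·ln(92)

Elasticity = (13/92) · (92 / (13·ln(92))) = 1/ln(92) ≈ 0.2212

Interpretation: for a small percentage change in X, the percentage change in Y is approximately 0.22 times as large.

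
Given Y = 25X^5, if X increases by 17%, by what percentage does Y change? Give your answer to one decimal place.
119.2%

For Y = 25X^5:
If X → X(1 + 0.17)
Then Y → Y · (1 + 0.17)^5
     ≈ Y · 2.1924

Percentage change = ((1 + 0.17)^5 − 1) × 100% ≈ 119.2%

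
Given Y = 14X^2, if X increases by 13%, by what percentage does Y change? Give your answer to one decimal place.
27.7%

For Y = 14X^2:
If X → X(1 + 0.13)
Then Y → Y · (1 + 0.13)^2
     = Y · 1.2769

Percentage change = ((1 + 0.13)^2 − 1) × 100% ≈ 27.7%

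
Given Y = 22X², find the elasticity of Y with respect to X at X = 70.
Elasticity = 2

Elasticity = (dY/dX) · (X/Y)

dY/dX = 44·X
At X = 70: dY/dX = 3080, Y = 107800

Elasticity = 3080 · (70 / 107800) = 2

Interpretation: for a small percentage change in X, the percentage change in Y is approximately 2.00 times as large.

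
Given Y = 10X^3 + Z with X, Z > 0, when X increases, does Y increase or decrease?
Y increases

Taking the partial derivative:
∂Y/∂X = 30X^2

∂Y/∂X = 30X^2 > 0 (assuming positive values)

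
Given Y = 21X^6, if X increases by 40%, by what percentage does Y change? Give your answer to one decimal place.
653.0%

For Y = 21X^6:
If X → X(1 + 0.4)
Then Y → Y · (1 + 0.4)^6
     ≈ Y · 7.5295

Percentage change = ((1 + 0.4)^6 − 1) × 100% ≈ 653.0%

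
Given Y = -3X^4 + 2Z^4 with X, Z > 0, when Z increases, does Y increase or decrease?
Y increases

Taking the partial derivative:
∂Y/∂Z = 8Z^3

∂Y/∂Z = 8Z^3 > 0 (assuming positive values)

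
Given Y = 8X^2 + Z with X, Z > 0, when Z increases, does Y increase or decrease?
Y increases

Taking the partial derivative:
∂Y/∂Z = 1

∂Y/∂Z = 1 > 0 (assuming positive values)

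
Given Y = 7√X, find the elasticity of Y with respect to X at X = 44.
Elasticity = 1/2

Elasticity = (dY/dX) · (X/Y)

dY/dX = 7/(2·√X)
At X = 44: dY/dX = 7·√11/44, Y = 14·√11

Elasticity = (7·√11/44) · (44 / (14·√11)) = 1/2

Interpretation: for a small percentage change in X, the percentage change in Y is approximately 0.50 times as large.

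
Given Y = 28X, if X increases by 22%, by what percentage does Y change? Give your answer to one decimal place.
22.0%

For Y = 28X:
If X → X(1 + 0.22)
Then Y → Y · (1 + 0.22)^1
     = Y · 1.2200

Percentage change = ((1 + 0.22)^1 − 1) × 100% = 22.0%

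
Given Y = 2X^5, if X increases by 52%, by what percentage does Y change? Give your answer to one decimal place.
711.4%

For Y = 2X^5:
If X → X(1 + 0.52)
Then Y → Y · (1 + 0.52)^5
     ≈ Y · 8.1137

Percentage change = ((1 + 0.52)^5 − 1) × 100% ≈ 711.4%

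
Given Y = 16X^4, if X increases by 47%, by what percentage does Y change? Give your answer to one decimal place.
366.9%

For Y = 16X^4:
If X → X(1 + 0.47)
Then Y → Y · (1 + 0.47)^4
     ≈ Y · 4.6695

Percentage change = ((1 + 0.47)^4 − 1) × 100% ≈ 366.9%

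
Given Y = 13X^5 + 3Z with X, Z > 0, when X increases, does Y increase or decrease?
Y increases

Taking the partial derivative:
∂Y/∂X = 65X^4

∂Y/∂X = 65X^4 > 0 (assuming positive values)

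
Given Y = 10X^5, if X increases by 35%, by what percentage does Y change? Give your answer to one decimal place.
348.4%

For Y = 10X^5:
If X → X(1 + 0.35)
Then Y → Y · (1 + 0.35)^5
     ≈ Y · 4.4840

Percentage change = ((1 + 0.35)^5 − 1) × 100% ≈ 348.4%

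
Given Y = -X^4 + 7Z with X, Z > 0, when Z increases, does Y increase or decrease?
Y increases

Taking the partial derivative:
∂Y/∂Z = 7

∂Y/∂Z = 7 > 0 (assuming positive values)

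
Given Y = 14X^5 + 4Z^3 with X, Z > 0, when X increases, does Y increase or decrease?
Y increases

Taking the partial derivative:
∂Y/∂X = 70X^4

∂Y/∂X = 70X^4 > 0 (assuming positive values)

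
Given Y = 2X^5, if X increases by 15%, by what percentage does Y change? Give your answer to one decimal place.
101.1%

For Y = 2X^5:
If X → X(1 + 0.15)
Then Y → Y · (1 + 0.15)^5
     ≈ Y · 2.0114

Percentage change = ((1 + 0.15)^5 − 1) × 100% ≈ 101.1%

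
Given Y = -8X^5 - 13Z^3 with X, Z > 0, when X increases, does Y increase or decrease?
Y decreases

Taking the partial derivative:
∂Y/∂X = -40X^4

∂Y/∂X = -40X^4 < 0 (assuming positive values)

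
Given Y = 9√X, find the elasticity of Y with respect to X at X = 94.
Elasticity = 1/2

Elasticity = (dY/dX) · (X/Y)

dY/dX = 9/(2·√X)
At X = 94: dY/dX = 9·√94/188, Y = 9·√94

Elasticity = (9·√94/188) · (94 / (9·√94)) = 1/2

Interpretation: for a small percentage change in X, the percentage change in Y is approximately 0.50 times as large.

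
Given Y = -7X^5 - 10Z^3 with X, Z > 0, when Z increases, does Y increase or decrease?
Y decreases

Taking the partial derivative:
∂Y/∂Z = -30Z^2

∂Y/∂Z = -30Z^2 < 0 (assuming positive values)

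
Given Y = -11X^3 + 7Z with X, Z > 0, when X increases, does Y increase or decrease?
Y decreases

Taking the partial derivative:
∂Y/∂X = -33X^2

∂Y/∂X = -33X^2 < 0 (assuming positive values)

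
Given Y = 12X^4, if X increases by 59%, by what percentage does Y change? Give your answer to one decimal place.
539.1%

For Y = 12X^4:
If X → X(1 + 0.59)
Then Y → Y · (1 + 0.59)^4
     ≈ Y · 6.3913

Percentage change = ((1 + 0.59)^4 − 1) × 100% ≈ 539.1%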